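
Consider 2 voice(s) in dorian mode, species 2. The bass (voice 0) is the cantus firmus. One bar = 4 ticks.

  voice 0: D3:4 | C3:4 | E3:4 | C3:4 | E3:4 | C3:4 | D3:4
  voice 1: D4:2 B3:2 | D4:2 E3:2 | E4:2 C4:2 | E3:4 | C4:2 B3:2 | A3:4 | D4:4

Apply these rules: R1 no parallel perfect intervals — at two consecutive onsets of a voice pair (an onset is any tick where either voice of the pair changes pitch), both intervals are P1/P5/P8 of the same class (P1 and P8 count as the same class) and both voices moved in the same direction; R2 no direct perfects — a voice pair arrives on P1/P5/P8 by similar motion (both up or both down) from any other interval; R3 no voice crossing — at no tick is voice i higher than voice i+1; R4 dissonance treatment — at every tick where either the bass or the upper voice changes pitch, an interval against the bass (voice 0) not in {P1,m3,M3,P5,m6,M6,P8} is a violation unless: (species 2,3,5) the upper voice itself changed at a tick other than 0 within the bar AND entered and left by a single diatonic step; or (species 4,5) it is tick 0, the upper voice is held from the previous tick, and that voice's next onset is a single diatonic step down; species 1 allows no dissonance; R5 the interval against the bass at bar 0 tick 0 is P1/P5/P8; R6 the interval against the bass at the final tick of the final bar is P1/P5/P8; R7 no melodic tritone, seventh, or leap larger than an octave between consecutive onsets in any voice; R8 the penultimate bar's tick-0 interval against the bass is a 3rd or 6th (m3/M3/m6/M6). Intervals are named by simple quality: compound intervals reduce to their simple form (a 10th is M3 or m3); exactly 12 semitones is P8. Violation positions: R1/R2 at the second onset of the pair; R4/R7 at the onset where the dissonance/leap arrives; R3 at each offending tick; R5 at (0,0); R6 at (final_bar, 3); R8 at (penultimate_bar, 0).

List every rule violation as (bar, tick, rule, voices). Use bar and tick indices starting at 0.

bar 0: v0=D3 v1=D4 downbeat P8
bar 1: v0=C3 v1=D4 downbeat M2
bar 2: v0=E3 v1=E4 downbeat P8
bar 3: v0=C3 v1=E3 downbeat M3
bar 4: v0=E3 v1=C4 downbeat m6
bar 5: v0=C3 v1=A3 downbeat M6
bar 6: v0=D3 v1=D4 downbeat P8
  -> R4 @ bar 1 tick 0 v(0, 1): C3/D4 M2 untreated
  -> R7 @ bar 1 tick 2 v(1,): D4->E3 leap 10st
  -> R2 @ bar 2 tick 0 v(0, 1): C3/E3 M3 -> E3/E4 P8 similar
  -> R2 @ bar 6 tick 0 v(0, 1): C3/A3 M6 -> D3/D4 P8 similar

(1, 0, R4, (0, 1))
(1, 2, R7, (1,))
(2, 0, R2, (0, 1))
(6, 0, R2, (0, 1))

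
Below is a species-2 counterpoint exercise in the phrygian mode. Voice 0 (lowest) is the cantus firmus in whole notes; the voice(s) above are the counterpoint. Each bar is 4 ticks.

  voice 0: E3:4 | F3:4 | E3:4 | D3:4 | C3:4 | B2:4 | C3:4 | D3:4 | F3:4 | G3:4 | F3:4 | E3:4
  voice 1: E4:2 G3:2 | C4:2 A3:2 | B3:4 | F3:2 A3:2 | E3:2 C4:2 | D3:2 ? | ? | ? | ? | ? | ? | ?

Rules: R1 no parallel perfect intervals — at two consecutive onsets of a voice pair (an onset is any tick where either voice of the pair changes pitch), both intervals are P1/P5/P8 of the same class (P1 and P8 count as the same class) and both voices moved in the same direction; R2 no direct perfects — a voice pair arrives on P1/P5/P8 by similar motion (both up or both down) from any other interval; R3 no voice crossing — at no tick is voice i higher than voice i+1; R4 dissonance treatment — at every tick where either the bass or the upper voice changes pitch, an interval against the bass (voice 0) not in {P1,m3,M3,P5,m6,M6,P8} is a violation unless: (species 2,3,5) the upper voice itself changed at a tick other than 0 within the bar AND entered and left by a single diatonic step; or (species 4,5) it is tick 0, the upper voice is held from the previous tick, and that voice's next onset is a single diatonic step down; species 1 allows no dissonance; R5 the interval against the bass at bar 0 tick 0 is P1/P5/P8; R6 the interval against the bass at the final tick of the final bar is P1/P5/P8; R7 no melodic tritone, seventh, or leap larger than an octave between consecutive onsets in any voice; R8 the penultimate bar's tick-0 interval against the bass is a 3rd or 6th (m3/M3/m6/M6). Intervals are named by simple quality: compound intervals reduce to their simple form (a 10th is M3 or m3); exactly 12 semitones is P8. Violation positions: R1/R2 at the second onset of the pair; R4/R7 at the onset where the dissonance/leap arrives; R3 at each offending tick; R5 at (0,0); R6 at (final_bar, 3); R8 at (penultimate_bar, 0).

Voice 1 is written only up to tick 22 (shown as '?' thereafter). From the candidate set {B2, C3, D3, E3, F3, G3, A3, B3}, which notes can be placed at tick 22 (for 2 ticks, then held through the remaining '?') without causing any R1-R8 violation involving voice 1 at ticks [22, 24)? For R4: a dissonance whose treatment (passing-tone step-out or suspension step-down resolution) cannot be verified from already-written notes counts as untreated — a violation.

{B2, B3, D3, G3}

B2: legal
C3: violates R4
D3: legal
E3: violates R4
F3: violates R4
G3: legal
A3: violates R4
B3: legal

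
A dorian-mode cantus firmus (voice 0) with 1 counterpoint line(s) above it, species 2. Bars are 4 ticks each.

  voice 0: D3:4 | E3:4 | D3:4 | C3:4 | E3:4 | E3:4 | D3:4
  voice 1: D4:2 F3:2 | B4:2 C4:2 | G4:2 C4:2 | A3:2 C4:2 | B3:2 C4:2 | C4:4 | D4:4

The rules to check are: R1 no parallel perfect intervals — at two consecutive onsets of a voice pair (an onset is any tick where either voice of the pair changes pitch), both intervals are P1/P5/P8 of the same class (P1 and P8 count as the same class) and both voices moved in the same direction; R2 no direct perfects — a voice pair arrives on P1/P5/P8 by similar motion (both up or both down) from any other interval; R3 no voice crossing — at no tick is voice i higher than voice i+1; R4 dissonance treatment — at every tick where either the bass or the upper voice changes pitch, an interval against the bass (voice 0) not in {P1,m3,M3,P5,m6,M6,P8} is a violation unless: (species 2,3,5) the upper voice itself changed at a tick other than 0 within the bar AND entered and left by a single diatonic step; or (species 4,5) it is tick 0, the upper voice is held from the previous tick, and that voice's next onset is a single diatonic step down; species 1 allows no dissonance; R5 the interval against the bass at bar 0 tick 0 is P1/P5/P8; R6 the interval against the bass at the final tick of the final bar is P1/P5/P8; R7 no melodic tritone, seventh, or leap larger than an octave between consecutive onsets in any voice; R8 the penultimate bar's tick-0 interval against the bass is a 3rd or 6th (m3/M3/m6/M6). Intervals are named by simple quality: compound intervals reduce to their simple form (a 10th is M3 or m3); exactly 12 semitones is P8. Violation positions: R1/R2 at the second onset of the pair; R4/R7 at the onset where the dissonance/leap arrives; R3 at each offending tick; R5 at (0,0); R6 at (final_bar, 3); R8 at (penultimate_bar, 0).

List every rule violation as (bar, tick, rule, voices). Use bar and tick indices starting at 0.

bar 0: v0=D3 v1=D4 downbeat P8
bar 1: v0=E3 v1=B4 downbeat P5
bar 2: v0=D3 v1=G4 downbeat P4
bar 3: v0=C3 v1=A3 downbeat M6
bar 4: v0=E3 v1=B3 downbeat P5
bar 5: v0=E3 v1=C4 downbeat m6
bar 6: v0=D3 v1=D4 downbeat P8
  -> R2 @ bar 1 tick 0 v(0, 1): D3/F3 m3 -> E3/B4 P5 similar
  -> R7 @ bar 1 tick 0 v(1,): F3->B4 leap 18st
  -> R7 @ bar 1 tick 2 v(1,): B4->C4 leap 11st
  -> R4 @ bar 2 tick 0 v(0, 1): D3/G4 P4 untreated
  -> R4 @ bar 2 tick 2 v(0, 1): D3/C4 m7 untreated

(1, 0, R2, (0, 1))
(1, 0, R7, (1,))
(1, 2, R7, (1,))
(2, 0, R4, (0, 1))
(2, 2, R4, (0, 1))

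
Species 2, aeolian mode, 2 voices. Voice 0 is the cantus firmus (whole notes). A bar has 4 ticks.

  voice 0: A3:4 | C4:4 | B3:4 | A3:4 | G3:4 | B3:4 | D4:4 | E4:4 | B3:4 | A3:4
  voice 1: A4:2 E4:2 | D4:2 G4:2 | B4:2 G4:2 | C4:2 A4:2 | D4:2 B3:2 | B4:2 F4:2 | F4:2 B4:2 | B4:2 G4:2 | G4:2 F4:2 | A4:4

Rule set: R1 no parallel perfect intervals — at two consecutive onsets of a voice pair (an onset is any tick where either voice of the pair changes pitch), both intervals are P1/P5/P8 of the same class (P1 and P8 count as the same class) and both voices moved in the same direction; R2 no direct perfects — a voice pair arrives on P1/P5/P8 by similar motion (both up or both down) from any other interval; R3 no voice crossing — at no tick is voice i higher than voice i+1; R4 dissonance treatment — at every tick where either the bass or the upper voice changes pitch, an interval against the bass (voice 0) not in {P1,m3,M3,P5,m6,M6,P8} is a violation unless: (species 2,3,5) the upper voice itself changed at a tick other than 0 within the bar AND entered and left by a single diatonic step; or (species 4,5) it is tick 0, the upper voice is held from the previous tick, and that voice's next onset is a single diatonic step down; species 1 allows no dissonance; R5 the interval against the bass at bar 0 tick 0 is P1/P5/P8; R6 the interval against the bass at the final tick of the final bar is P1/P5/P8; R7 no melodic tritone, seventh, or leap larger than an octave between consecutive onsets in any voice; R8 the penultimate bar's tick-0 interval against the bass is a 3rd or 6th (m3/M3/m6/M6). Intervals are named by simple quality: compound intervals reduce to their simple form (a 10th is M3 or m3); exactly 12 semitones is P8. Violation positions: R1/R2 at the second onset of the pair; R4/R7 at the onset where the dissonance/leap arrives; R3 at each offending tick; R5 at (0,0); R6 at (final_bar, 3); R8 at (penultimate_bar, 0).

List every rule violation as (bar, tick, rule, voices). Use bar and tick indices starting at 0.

(1, 0, R4, (0, 1))
(4, 0, R2, (0, 1))
(5, 0, R2, (0, 1))
(5, 2, R4, (0, 1))
(5, 2, R7, (1,))
(6, 2, R7, (1,))
(8, 2, R4, (0, 1))

bar 0: v0=A3 v1=A4 downbeat P8
bar 1: v0=C4 v1=D4 downbeat M2
bar 2: v0=B3 v1=B4 downbeat P8
bar 3: v0=A3 v1=C4 downbeat m3
bar 4: v0=G3 v1=D4 downbeat P5
bar 5: v0=B3 v1=B4 downbeat P8
bar 6: v0=D4 v1=F4 downbeat m3
bar 7: v0=E4 v1=B4 downbeat P5
bar 8: v0=B3 v1=G4 downbeat m6
bar 9: v0=A3 v1=A4 downbeat P8
  -> R4 @ bar 1 tick 0 v(0, 1): C4/D4 M2 untreated
  -> R2 @ bar 4 tick 0 v(0, 1): A3/A4 P8 -> G3/D4 P5 similar
  -> R2 @ bar 5 tick 0 v(0, 1): G3/B3 M3 -> B3/B4 P8 similar
  -> R4 @ bar 5 tick 2 v(0, 1): B3/F4 TT untreated
  -> R7 @ bar 5 tick 2 v(1,): B4->F4 leap 6st
  -> R7 @ bar 6 tick 2 v(1,): F4->B4 leap 6st
  -> R4 @ bar 8 tick 2 v(0, 1): B3/F4 TT untreated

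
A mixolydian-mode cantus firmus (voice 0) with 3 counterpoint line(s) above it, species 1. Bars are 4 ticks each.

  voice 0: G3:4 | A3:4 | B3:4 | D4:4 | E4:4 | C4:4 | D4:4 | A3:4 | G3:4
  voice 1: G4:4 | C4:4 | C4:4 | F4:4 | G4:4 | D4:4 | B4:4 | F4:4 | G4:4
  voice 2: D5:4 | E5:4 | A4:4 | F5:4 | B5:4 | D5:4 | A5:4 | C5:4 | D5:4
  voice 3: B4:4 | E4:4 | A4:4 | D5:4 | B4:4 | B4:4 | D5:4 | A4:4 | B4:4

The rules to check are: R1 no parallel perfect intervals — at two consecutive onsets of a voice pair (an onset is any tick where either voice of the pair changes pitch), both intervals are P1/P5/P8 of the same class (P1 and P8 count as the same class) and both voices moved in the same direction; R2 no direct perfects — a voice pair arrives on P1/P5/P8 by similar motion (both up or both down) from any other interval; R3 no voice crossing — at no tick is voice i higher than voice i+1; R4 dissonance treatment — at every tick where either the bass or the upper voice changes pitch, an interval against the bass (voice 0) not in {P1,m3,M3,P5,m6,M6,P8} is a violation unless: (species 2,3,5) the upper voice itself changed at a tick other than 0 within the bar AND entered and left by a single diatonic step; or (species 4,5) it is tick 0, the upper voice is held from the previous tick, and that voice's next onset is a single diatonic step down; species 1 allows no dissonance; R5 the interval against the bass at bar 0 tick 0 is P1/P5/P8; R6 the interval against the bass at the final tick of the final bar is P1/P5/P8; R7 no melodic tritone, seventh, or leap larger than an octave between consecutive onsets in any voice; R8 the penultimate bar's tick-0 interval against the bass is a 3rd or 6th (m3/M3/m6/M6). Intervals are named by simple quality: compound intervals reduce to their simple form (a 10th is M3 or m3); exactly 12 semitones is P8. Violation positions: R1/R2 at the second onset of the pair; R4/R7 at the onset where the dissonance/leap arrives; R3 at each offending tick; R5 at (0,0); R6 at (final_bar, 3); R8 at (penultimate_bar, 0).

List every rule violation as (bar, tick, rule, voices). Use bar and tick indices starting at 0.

(0, 0, R3, (2, 3))
(0, 0, R5, (0, 3))
(0, 1, R3, (2, 3))
(0, 2, R3, (2, 3))
(0, 3, R3, (2, 3))
(1, 0, R1, (0, 2))
(1, 0, R3, (2, 3))
(1, 1, R3, (2, 3))
(1, 2, R3, (2, 3))
(1, 3, R3, (2, 3))
(2, 0, R4, (0, 1))
(2, 0, R4, (0, 2))
(2, 0, R4, (0, 3))
(3, 0, R2, (0, 3))
(3, 0, R2, (1, 2))
(3, 0, R3, (2, 3))
(3, 1, R3, (2, 3))
(3, 2, R3, (2, 3))
(3, 3, R3, (2, 3))
(4, 0, R2, (0, 2))
(4, 0, R3, (2, 3))
(4, 0, R7, (2,))
(4, 1, R3, (2, 3))
(4, 2, R3, (2, 3))
(4, 3, R3, (2, 3))
(5, 0, R2, (1, 2))
(5, 0, R3, (2, 3))
(5, 0, R4, (0, 1))
(5, 0, R4, (0, 2))
(5, 0, R4, (0, 3))
(5, 1, R3, (2, 3))
(5, 2, R3, (2, 3))
(5, 3, R3, (2, 3))
(6, 0, R2, (0, 2))
(6, 0, R2, (0, 3))
(6, 0, R2, (2, 3))
(6, 0, R3, (2, 3))
(6, 1, R3, (2, 3))
(6, 2, R3, (2, 3))
(6, 3, R3, (2, 3))
(7, 0, R1, (0, 3))
(7, 0, R2, (1, 2))
(7, 0, R3, (2, 3))
(7, 0, R7, (1,))
(7, 0, R8, (0, 3))
(7, 1, R3, (2, 3))
(7, 2, R3, (2, 3))
(7, 3, R3, (2, 3))
(8, 0, R1, (1, 2))
(8, 0, R3, (2, 3))
(8, 1, R3, (2, 3))
(8, 2, R3, (2, 3))
(8, 3, R3, (2, 3))
(8, 3, R6, (0, 3))

bar 0: v0=G3 v1=G4 v2=D5 v3=B4 downbeat M3
bar 1: v0=A3 v1=C4 v2=E5 v3=E4 downbeat P5
bar 2: v0=B3 v1=C4 v2=A4 v3=A4 downbeat m7
bar 3: v0=D4 v1=F4 v2=F5 v3=D5 downbeat P8
bar 4: v0=E4 v1=G4 v2=B5 v3=B4 downbeat P5
bar 5: v0=C4 v1=D4 v2=D5 v3=B4 downbeat M7
bar 6: v0=D4 v1=B4 v2=A5 v3=D5 downbeat P8
bar 7: v0=A3 v1=F4 v2=C5 v3=A4 downbeat P8
bar 8: v0=G3 v1=G4 v2=D5 v3=B4 downbeat M3
  -> R3 @ bar 0 tick 0 v(2, 3): D5 above B4
  -> R5 @ bar 0 tick 0 v(0, 3): opens on M3
  -> R3 @ bar 0 tick 1 v(2, 3): D5 above B4
  -> R3 @ bar 0 tick 2 v(2, 3): D5 above B4
  -> R3 @ bar 0 tick 3 v(2, 3): D5 above B4
  -> R1 @ bar 1 tick 0 v(0, 2): G3/D5 P5 -> A3/E5 P5 similar
  -> R3 @ bar 1 tick 0 v(2, 3): E5 above E4
  -> R3 @ bar 1 tick 1 v(2, 3): E5 above E4
  -> R3 @ bar 1 tick 2 v(2, 3): E5 above E4
  -> R3 @ bar 1 tick 3 v(2, 3): E5 above E4
  -> R4 @ bar 2 tick 0 v(0, 1): B3/C4 m2 untreated
  -> R4 @ bar 2 tick 0 v(0, 2): B3/A4 m7 untreated
  -> R4 @ bar 2 tick 0 v(0, 3): B3/A4 m7 untreated
  -> R2 @ bar 3 tick 0 v(0, 3): B3/A4 m7 -> D4/D5 P8 similar
  -> R2 @ bar 3 tick 0 v(1, 2): C4/A4 M6 -> F4/F5 P8 similar
  -> R3 @ bar 3 tick 0 v(2, 3): F5 above D5
  -> R3 @ bar 3 tick 1 v(2, 3): F5 above D5
  -> R3 @ bar 3 tick 2 v(2, 3): F5 above D5
  -> R3 @ bar 3 tick 3 v(2, 3): F5 above D5
  -> R2 @ bar 4 tick 0 v(0, 2): D4/F5 m3 -> E4/B5 P5 similar
  -> R3 @ bar 4 tick 0 v(2, 3): B5 above B4
  -> R7 @ bar 4 tick 0 v(2,): F5->B5 leap 6st
  -> R3 @ bar 4 tick 1 v(2, 3): B5 above B4
  -> R3 @ bar 4 tick 2 v(2, 3): B5 above B4
  -> R3 @ bar 4 tick 3 v(2, 3): B5 above B4
  -> R2 @ bar 5 tick 0 v(1, 2): G4/B5 M3 -> D4/D5 P8 similar
  -> R3 @ bar 5 tick 0 v(2, 3): D5 above B4
  -> R4 @ bar 5 tick 0 v(0, 1): C4/D4 M2 untreated
  -> R4 @ bar 5 tick 0 v(0, 2): C4/D5 M2 untreated
  -> R4 @ bar 5 tick 0 v(0, 3): C4/B4 M7 untreated
  -> R3 @ bar 5 tick 1 v(2, 3): D5 above B4
  -> R3 @ bar 5 tick 2 v(2, 3): D5 above B4
  -> R3 @ bar 5 tick 3 v(2, 3): D5 above B4
  -> R2 @ bar 6 tick 0 v(0, 2): C4/D5 M2 -> D4/A5 P5 similar
  -> R2 @ bar 6 tick 0 v(0, 3): C4/B4 M7 -> D4/D5 P8 similar
  -> R2 @ bar 6 tick 0 v(2, 3): D5/B4 m3 -> A5/D5 P5 similar
  -> R3 @ bar 6 tick 0 v(2, 3): A5 above D5
  -> R3 @ bar 6 tick 1 v(2, 3): A5 above D5
  -> R3 @ bar 6 tick 2 v(2, 3): A5 above D5
  -> R3 @ bar 6 tick 3 v(2, 3): A5 above D5
  -> R1 @ bar 7 tick 0 v(0, 3): D4/D5 P8 -> A3/A4 P8 similar
  -> R2 @ bar 7 tick 0 v(1, 2): B4/A5 m7 -> F4/C5 P5 similar
  -> R3 @ bar 7 tick 0 v(2, 3): C5 above A4
  -> R7 @ bar 7 tick 0 v(1,): B4->F4 leap 6st
  -> R8 @ bar 7 tick 0 v(0, 3): penult P8 not 3rd/6th
  -> R3 @ bar 7 tick 1 v(2, 3): C5 above A4
  -> R3 @ bar 7 tick 2 v(2, 3): C5 above A4
  -> R3 @ bar 7 tick 3 v(2, 3): C5 above A4
  -> R1 @ bar 8 tick 0 v(1, 2): F4/C5 P5 -> G4/D5 P5 similar
  -> R3 @ bar 8 tick 0 v(2, 3): D5 above B4
  -> R3 @ bar 8 tick 1 v(2, 3): D5 above B4
  -> R3 @ bar 8 tick 2 v(2, 3): D5 above B4
  -> R3 @ bar 8 tick 3 v(2, 3): D5 above B4
  -> R6 @ bar 8 tick 3 v(0, 3): closes on M3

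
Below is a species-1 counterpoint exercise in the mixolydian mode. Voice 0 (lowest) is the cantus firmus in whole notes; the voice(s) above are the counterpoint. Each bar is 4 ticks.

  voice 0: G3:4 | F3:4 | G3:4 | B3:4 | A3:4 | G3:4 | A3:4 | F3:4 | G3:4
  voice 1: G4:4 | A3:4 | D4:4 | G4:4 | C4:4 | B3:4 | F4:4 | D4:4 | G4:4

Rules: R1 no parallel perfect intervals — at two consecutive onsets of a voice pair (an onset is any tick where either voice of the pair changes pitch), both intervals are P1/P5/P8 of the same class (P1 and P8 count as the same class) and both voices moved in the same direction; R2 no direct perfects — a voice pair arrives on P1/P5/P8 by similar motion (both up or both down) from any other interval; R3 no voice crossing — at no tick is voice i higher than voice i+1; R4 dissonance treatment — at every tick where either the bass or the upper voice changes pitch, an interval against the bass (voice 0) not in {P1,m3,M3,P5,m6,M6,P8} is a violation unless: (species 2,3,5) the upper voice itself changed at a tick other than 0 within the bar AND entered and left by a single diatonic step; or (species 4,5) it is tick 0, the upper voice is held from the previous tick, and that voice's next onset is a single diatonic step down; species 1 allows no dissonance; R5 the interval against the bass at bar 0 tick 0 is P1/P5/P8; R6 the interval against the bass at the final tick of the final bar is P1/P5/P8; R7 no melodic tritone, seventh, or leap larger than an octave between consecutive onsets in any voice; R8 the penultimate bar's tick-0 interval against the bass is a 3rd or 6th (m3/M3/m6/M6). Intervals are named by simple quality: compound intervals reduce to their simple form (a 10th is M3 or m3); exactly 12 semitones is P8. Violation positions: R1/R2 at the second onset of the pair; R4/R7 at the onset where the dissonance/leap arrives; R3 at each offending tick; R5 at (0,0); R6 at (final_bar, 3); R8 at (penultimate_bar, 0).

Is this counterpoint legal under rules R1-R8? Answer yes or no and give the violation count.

No (4 violations)

bar 0: v0=G3 v1=G4 (P8)
bar 1: v0=F3 v1=A3 (M3)
bar 2: v0=G3 v1=D4 (P5)
bar 3: v0=B3 v1=G4 (m6)
bar 4: v0=A3 v1=C4 (m3)
bar 5: v0=G3 v1=B3 (M3)
bar 6: v0=A3 v1=F4 (m6)
bar 7: v0=F3 v1=D4 (M6)
bar 8: v0=G3 v1=G4 (P8)
  R7 @ bar1.0: G4->A3 leap 10st
  R2 @ bar2.0: F3/A3 M3 -> G3/D4 P5 similar
  R7 @ bar6.0: B3->F4 leap 6st
  R2 @ bar8.0: F3/D4 M6 -> G3/G4 P8 similar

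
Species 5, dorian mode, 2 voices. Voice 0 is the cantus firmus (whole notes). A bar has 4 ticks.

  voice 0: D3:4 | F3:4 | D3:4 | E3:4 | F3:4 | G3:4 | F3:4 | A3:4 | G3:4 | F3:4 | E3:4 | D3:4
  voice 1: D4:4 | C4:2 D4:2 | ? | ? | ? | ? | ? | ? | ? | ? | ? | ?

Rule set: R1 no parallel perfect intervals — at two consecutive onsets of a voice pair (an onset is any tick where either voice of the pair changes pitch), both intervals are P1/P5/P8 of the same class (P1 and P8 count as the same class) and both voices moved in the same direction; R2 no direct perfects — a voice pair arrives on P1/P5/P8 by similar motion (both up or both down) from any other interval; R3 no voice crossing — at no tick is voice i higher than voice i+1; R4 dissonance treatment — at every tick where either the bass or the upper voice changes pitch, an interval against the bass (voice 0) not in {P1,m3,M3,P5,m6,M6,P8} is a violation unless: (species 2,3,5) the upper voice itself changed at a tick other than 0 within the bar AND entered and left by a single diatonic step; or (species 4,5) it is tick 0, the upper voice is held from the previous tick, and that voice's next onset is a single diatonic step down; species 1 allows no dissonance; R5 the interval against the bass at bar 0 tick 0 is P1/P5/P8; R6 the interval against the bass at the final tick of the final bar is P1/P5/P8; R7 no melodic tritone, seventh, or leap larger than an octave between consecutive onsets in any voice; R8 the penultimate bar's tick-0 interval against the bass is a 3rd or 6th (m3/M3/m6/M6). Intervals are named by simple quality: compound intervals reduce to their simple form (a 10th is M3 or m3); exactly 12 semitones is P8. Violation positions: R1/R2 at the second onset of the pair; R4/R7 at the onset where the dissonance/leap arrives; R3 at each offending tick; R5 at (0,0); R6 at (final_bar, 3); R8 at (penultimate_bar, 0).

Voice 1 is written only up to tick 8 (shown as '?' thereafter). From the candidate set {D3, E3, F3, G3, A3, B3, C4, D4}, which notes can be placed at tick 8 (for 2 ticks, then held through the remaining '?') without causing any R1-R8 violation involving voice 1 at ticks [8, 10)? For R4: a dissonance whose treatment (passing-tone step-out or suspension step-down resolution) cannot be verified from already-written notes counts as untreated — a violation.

{B3, D4, F3}

D3: violates R2
E3: violates R4,R7
F3: legal
G3: violates R4
A3: violates R2
B3: legal
C4: violates R4
D4: legal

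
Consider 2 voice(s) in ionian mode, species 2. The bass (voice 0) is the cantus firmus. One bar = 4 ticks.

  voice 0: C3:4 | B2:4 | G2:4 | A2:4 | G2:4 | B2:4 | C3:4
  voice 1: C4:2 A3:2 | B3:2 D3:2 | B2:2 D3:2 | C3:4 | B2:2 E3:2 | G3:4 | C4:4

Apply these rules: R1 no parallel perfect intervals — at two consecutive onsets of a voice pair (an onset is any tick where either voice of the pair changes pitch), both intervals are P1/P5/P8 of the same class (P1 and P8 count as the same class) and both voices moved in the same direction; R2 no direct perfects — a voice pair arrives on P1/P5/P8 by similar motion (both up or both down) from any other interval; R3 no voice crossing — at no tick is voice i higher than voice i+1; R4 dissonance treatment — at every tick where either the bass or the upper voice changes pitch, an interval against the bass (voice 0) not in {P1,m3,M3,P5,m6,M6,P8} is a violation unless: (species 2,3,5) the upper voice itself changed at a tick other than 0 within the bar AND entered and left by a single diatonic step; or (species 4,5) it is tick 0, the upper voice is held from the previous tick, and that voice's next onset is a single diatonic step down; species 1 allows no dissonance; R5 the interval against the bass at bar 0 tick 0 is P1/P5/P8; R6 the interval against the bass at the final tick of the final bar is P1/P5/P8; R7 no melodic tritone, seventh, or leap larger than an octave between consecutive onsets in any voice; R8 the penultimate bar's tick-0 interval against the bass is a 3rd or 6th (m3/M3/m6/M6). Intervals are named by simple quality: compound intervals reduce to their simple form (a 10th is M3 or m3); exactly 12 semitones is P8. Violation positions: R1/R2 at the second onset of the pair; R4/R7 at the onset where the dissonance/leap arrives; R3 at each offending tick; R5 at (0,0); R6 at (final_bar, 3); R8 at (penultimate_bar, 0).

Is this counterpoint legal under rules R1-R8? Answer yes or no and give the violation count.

No (1 violations)

bar 0: v0=C3 v1=C4 (P8)
bar 1: v0=B2 v1=B3 (P8)
bar 2: v0=G2 v1=B2 (M3)
bar 3: v0=A2 v1=C3 (m3)
bar 4: v0=G2 v1=B2 (M3)
bar 5: v0=B2 v1=G3 (m6)
bar 6: v0=C3 v1=C4 (P8)
  R2 @ bar6.0: B2/G3 m6 -> C3/C4 P8 similar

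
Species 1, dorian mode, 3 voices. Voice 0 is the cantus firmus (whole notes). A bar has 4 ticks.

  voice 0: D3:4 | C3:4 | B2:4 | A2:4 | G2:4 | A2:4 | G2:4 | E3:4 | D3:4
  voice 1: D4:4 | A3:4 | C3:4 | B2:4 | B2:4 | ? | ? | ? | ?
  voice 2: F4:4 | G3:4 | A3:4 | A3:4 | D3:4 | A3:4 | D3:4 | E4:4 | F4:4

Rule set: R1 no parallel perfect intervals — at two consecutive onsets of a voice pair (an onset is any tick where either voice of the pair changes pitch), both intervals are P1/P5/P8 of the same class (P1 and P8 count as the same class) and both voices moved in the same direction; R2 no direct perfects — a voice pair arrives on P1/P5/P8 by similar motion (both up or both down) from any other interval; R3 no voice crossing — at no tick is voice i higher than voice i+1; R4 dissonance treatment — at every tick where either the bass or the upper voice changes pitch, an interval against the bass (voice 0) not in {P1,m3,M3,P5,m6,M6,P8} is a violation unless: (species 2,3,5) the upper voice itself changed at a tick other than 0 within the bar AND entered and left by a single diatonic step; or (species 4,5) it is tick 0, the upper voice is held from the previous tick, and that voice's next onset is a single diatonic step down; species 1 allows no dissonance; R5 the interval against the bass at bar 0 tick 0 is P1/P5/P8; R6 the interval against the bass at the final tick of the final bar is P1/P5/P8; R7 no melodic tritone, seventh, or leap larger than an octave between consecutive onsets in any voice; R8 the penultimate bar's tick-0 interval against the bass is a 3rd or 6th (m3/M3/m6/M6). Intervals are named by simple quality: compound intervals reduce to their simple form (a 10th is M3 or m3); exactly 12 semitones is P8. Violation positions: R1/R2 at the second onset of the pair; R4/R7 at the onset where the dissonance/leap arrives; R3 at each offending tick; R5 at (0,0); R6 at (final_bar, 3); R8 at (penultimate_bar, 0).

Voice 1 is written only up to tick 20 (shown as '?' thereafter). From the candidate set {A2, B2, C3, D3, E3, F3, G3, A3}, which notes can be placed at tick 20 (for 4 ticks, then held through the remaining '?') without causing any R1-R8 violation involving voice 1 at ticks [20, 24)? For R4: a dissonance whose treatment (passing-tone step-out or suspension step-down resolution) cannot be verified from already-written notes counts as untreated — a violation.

A2: legal
B2: violates R4
C3: legal
D3: violates R2,R4
E3: violates R2
F3: violates R7
G3: violates R4
A3: violates R2,R7

{A2, C3}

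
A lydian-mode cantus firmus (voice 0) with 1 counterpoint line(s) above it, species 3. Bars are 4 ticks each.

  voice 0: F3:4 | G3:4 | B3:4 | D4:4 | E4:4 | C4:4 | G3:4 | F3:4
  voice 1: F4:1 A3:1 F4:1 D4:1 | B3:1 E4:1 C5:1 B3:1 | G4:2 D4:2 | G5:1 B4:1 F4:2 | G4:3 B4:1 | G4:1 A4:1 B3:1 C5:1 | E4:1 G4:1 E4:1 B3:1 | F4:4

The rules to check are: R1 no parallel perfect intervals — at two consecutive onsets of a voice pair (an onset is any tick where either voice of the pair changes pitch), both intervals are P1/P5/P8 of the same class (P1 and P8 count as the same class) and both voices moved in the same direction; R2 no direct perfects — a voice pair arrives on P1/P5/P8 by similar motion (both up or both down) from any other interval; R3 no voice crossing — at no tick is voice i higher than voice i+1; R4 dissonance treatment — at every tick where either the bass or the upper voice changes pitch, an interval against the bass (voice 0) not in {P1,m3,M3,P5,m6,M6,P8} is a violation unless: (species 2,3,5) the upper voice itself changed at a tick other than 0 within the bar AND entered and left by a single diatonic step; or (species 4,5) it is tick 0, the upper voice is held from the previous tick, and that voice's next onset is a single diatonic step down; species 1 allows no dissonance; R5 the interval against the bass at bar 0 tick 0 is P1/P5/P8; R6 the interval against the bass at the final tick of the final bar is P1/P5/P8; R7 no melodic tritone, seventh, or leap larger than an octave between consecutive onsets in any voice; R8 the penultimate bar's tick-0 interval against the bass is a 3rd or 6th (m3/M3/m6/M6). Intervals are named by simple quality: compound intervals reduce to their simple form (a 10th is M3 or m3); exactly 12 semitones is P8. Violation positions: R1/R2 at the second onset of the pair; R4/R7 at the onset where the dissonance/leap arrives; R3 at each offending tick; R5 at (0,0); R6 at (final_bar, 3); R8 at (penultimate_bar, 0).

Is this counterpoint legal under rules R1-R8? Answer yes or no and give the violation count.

No (11 violations)

bar 0: v0=F3 v1=F4 (P8)
bar 1: v0=G3 v1=B3 (M3)
bar 2: v0=B3 v1=G4 (m6)
bar 3: v0=D4 v1=G5 (P4)
bar 4: v0=E4 v1=G4 (m3)
bar 5: v0=C4 v1=G4 (P5)
bar 6: v0=G3 v1=E4 (M6)
bar 7: v0=F3 v1=F4 (P8)
  R4 @ bar1.2: G3/C5 P4 untreated
  R7 @ bar1.3: C5->B3 leap 13st
  R4 @ bar3.0: D4/G5 P4 untreated
  R7 @ bar3.0: D4->G5 leap 17st
  R7 @ bar3.2: B4->F4 leap 6st
  R1 @ bar5.0: E4/B4 P5 -> C4/G4 P5 similar
  R3 @ bar5.2: C4 above B3
  R4 @ bar5.2: C4/B3 m2 untreated
  R7 @ bar5.2: A4->B3 leap 10st
  R7 @ bar5.3: B3->C5 leap 13st
  R7 @ bar7.0: B3->F4 leap 6st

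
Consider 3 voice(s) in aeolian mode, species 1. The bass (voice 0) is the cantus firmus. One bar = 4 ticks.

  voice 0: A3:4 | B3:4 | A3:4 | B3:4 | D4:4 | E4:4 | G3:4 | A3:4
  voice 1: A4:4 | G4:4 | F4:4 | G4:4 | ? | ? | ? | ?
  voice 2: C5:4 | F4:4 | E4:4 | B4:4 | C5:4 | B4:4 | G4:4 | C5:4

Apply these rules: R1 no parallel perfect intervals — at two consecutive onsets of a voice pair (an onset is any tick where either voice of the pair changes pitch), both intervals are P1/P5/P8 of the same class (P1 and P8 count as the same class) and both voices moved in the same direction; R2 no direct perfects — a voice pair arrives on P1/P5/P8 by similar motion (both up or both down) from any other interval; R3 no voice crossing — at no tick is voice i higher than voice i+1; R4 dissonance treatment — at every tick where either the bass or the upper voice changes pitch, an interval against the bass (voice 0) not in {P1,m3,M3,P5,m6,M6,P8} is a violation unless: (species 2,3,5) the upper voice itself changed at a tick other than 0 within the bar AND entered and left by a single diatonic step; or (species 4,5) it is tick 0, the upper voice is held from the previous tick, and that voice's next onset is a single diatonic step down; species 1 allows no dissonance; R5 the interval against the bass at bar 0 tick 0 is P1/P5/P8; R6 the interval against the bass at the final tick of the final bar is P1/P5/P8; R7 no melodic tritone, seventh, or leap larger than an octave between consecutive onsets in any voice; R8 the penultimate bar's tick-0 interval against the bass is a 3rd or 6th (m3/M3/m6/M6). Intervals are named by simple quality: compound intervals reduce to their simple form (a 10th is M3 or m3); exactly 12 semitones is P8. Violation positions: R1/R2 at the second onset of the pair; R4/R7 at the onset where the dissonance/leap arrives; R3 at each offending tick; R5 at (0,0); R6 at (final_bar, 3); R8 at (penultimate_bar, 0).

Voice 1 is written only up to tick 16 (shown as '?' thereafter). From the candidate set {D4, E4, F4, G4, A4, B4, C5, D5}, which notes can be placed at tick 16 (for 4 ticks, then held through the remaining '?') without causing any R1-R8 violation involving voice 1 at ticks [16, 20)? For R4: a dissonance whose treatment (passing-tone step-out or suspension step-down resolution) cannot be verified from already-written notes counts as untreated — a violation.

D4: legal
E4: violates R4
F4: legal
G4: violates R4
A4: violates R2
B4: legal
C5: violates R2,R4
D5: violates R2,R3

{B4, D4, F4}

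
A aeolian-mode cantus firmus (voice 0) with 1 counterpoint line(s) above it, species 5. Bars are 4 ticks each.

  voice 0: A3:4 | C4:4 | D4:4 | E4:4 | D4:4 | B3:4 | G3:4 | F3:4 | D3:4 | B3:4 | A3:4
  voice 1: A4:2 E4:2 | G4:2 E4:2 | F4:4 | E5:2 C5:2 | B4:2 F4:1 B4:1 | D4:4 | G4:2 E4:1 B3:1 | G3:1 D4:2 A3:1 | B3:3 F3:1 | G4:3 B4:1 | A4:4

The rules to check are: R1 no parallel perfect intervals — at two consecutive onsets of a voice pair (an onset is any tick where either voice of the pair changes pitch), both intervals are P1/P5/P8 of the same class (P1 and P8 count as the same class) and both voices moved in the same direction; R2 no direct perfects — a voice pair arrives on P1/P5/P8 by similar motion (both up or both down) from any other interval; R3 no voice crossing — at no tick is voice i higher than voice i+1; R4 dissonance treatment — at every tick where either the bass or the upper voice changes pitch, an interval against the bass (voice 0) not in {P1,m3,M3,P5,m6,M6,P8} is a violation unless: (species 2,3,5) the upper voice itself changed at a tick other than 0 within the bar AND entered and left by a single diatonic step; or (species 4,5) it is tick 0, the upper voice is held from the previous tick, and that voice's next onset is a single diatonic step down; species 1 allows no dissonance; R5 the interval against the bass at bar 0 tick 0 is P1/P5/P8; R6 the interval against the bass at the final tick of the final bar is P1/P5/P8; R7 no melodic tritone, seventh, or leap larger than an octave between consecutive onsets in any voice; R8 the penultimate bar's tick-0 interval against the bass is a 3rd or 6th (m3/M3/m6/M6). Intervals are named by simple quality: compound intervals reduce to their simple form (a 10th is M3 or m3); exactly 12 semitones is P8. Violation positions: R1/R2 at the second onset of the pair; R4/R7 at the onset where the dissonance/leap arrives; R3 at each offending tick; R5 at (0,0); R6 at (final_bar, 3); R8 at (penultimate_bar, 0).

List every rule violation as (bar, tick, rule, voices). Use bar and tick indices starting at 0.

bar 0: v0=A3 v1=A4 downbeat P8
bar 1: v0=C4 v1=G4 downbeat P5
bar 2: v0=D4 v1=F4 downbeat m3
bar 3: v0=E4 v1=E5 downbeat P8
bar 4: v0=D4 v1=B4 downbeat M6
bar 5: v0=B3 v1=D4 downbeat m3
bar 6: v0=G3 v1=G4 downbeat P8
bar 7: v0=F3 v1=G3 downbeat M2
bar 8: v0=D3 v1=B3 downbeat M6
bar 9: v0=B3 v1=G4 downbeat m6
bar 10: v0=A3 v1=A4 downbeat P8
  -> R1 @ bar 1 tick 0 v(0, 1): A3/E4 P5 -> C4/G4 P5 similar
  -> R2 @ bar 3 tick 0 v(0, 1): D4/F4 m3 -> E4/E5 P8 similar
  -> R7 @ bar 3 tick 0 v(1,): F4->E5 leap 11st
  -> R7 @ bar 4 tick 2 v(1,): B4->F4 leap 6st
  -> R7 @ bar 4 tick 3 v(1,): F4->B4 leap 6st
  -> R4 @ bar 7 tick 0 v(0, 1): F3/G3 M2 untreated
  -> R7 @ bar 8 tick 3 v(1,): B3->F3 leap 6st
  -> R7 @ bar 9 tick 0 v(1,): F3->G4 leap 14st
  -> R1 @ bar 10 tick 0 v(0, 1): B3/B4 P8 -> A3/A4 P8 similar

(1, 0, R1, (0, 1))
(3, 0, R2, (0, 1))
(3, 0, R7, (1,))
(4, 2, R7, (1,))
(4, 3, R7, (1,))
(7, 0, R4, (0, 1))
(8, 3, R7, (1,))
(9, 0, R7, (1,))
(10, 0, R1, (0, 1))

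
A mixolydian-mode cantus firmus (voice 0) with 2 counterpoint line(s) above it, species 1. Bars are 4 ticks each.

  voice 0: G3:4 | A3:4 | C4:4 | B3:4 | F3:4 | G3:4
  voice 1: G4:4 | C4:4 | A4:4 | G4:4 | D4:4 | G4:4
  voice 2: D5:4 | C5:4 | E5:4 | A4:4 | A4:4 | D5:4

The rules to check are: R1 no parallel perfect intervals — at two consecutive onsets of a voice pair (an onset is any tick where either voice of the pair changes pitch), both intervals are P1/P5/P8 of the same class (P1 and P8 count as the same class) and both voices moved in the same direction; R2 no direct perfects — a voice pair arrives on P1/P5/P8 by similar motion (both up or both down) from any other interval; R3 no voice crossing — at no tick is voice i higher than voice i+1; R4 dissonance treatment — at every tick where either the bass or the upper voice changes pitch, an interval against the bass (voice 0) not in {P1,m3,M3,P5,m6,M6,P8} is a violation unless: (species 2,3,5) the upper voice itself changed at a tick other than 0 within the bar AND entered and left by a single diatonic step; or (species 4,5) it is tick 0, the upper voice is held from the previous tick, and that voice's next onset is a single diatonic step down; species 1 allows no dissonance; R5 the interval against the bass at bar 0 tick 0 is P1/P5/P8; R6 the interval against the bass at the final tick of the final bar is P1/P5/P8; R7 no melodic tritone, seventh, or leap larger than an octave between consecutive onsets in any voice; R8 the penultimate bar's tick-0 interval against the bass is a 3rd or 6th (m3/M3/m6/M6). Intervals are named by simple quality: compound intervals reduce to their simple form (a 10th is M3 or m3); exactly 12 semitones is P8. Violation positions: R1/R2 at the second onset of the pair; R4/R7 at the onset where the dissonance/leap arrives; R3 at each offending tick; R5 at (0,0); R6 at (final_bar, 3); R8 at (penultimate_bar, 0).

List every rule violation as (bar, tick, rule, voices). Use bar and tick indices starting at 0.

bar 0: v0=G3 v1=G4 v2=D5 downbeat P5
bar 1: v0=A3 v1=C4 v2=C5 downbeat m3
bar 2: v0=C4 v1=A4 v2=E5 downbeat M3
bar 3: v0=B3 v1=G4 v2=A4 downbeat m7
bar 4: v0=F3 v1=D4 v2=A4 downbeat M3
bar 5: v0=G3 v1=G4 v2=D5 downbeat P5
  -> R2 @ bar 1 tick 0 v(1, 2): G4/D5 P5 -> C4/C5 P8 similar
  -> R2 @ bar 2 tick 0 v(1, 2): C4/C5 P8 -> A4/E5 P5 similar
  -> R4 @ bar 3 tick 0 v(0, 2): B3/A4 m7 untreated
  -> R7 @ bar 4 tick 0 v(0,): B3->F3 leap 6st
  -> R1 @ bar 5 tick 0 v(1, 2): D4/A4 P5 -> G4/D5 P5 similar
  -> R2 @ bar 5 tick 0 v(0, 1): F3/D4 M6 -> G3/G4 P8 similar
  -> R2 @ bar 5 tick 0 v(0, 2): F3/A4 M3 -> G3/D5 P5 similar

(1, 0, R2, (1, 2))
(2, 0, R2, (1, 2))
(3, 0, R4, (0, 2))
(4, 0, R7, (0,))
(5, 0, R1, (1, 2))
(5, 0, R2, (0, 1))
(5, 0, R2, (0, 2))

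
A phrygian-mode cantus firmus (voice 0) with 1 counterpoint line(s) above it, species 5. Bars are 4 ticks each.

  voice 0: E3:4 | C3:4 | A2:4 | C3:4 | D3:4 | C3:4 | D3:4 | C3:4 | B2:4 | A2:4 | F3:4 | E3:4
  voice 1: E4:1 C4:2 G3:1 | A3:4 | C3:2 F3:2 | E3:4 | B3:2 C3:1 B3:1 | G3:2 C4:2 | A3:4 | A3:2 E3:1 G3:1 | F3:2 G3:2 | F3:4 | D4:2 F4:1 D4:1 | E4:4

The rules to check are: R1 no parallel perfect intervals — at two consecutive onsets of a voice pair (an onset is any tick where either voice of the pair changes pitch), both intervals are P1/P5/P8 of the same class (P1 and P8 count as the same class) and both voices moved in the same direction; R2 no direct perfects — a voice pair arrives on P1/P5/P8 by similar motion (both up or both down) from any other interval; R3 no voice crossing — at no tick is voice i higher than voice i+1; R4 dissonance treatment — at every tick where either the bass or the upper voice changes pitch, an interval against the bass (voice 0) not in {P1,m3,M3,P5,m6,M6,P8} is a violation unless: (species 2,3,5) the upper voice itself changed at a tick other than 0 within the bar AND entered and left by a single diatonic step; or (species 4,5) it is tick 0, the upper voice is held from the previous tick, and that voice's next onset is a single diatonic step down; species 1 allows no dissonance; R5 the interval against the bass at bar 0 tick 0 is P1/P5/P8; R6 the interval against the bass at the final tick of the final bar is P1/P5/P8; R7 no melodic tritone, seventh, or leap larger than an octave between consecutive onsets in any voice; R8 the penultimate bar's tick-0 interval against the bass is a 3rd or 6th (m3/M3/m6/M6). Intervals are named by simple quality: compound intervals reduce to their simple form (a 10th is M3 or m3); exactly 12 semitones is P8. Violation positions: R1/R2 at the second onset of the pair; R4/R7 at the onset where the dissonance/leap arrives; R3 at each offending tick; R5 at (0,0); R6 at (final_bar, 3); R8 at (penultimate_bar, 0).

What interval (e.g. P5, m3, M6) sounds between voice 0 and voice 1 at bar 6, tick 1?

voice 0=D3 voice 1=A3 -> P5

P5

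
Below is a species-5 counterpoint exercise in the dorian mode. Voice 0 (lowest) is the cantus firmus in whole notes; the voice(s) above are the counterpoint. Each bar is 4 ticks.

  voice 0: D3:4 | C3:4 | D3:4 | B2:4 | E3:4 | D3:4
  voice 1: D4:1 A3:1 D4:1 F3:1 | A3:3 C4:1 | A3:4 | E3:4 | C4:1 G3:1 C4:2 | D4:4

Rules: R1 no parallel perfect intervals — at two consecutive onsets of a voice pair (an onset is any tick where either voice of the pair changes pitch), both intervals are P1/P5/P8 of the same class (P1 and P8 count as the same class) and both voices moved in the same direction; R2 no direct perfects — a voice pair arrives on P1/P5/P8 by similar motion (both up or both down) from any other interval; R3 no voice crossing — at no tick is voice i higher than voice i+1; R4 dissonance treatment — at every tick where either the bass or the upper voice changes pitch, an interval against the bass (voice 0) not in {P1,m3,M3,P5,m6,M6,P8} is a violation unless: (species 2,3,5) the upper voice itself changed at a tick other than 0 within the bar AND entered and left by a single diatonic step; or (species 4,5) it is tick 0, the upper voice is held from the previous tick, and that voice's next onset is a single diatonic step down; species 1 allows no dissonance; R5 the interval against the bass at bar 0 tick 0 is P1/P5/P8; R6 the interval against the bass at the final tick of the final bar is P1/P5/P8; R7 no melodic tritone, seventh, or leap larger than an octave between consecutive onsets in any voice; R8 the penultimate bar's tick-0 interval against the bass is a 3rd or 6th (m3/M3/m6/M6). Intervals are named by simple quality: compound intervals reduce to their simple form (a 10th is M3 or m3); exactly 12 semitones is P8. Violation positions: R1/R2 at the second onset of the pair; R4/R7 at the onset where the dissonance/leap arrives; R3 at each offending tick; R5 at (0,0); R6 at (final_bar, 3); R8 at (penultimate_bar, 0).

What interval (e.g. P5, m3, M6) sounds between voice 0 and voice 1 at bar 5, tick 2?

voice 0=D3 voice 1=D4 -> P8

P8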